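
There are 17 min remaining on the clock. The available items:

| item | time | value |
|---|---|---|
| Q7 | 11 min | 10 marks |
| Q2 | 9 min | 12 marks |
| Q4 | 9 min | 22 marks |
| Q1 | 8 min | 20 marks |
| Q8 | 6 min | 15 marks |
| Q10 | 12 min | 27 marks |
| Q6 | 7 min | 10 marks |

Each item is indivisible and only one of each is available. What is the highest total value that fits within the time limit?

42 marks

Check high-value combinations within 17 min:
- Q4+Q1: time 9+8=17, value 22+20=42
- Q4+Q8: time 9+6=15, value 22+15=37
- Q1+Q8: time 8+6=14, value 20+15=35
- Q4+Q6: time 9+7=16, value 22+10=32
- Q2+Q1: time 9+8=17, value 12+20=32
Best: 42 marks.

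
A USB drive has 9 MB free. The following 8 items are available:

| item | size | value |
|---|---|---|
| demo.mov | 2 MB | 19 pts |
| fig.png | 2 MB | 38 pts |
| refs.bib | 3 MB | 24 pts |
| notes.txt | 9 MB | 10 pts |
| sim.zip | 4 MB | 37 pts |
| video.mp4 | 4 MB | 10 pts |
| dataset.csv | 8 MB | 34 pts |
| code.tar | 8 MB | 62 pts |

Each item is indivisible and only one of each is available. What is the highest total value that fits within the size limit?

Check high-value combinations within 9 MB:
- fig.png+refs.bib+sim.zip: size 2+3+4=9, value 38+24+37=99
- demo.mov+fig.png+sim.zip: size 2+2+4=8, value 19+38+37=94
- demo.mov+fig.png+refs.bib: size 2+2+3=7, value 19+38+24=81
- demo.mov+refs.bib+sim.zip: size 2+3+4=9, value 19+24+37=80
Best: 99 pts.

99 pts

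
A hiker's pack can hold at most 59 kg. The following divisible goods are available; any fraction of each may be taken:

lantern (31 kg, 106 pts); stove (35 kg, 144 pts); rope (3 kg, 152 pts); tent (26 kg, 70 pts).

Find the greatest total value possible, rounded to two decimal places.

367.81

Take in order of value per unit:
- rope (152/3 per unit): all 3 → value 152, running total 152.00
- stove (144/35 per unit): all 35 → value 144, running total 296.00
- lantern (106/31 per unit): 21 of 31 → value 21×106/31 = 71.8065, running total 367.81
Total 367.81.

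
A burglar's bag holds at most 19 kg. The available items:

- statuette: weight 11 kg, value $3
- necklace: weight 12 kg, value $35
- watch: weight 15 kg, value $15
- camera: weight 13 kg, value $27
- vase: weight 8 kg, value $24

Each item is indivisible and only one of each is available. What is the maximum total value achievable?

$35

Check high-value combinations within 19 kg:
- necklace: weight 12, value 35
- camera: weight 13, value 27
- statuette+vase: weight 11+8=19, value 3+24=27
- vase: weight 8, value 24
- watch: weight 15, value 15
Best: $35.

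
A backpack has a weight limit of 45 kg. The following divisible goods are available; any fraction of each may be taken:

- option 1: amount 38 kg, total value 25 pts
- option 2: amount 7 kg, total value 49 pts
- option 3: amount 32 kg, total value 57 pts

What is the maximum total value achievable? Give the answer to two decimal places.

109.95

Take in order of value per unit:
- option 2 (49/7 per unit): all 7 → value 49, running total 49.00
- option 3 (57/32 per unit): all 32 → value 57, running total 106.00
- option 1 (25/38 per unit): 6 of 38 → value 6×25/38 = 3.9474, running total 109.95
Total 109.95.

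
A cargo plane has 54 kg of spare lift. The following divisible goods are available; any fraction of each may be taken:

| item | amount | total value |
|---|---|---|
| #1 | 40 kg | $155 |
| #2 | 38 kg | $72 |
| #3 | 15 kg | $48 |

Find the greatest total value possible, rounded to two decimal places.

199.80

Take in order of value per unit:
- #1 (155/40 per unit): all 40 → value 155, running total 155.00
- #3 (48/15 per unit): 14 of 15 → value 14×48/15 = 44.8000, running total 199.80
Total 199.80.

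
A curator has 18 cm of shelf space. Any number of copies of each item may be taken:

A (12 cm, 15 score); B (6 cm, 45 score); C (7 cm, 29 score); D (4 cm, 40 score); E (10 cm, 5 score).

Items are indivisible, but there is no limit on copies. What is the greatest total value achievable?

165 score

Best value-per-unit is D at 40/4; filling with it alone gives 4×40 = 160.
Optimal mix: 1×B + 3×D → length 18, value 165.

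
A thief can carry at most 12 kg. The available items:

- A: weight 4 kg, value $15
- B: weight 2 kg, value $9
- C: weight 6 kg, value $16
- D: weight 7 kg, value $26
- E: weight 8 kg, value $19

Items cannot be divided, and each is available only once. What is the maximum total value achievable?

Check high-value combinations within 12 kg:
- A+D: weight 4+7=11, value 15+26=41
- A+B+C: weight 4+2+6=12, value 15+9+16=40
- B+D: weight 2+7=9, value 9+26=35
- A+E: weight 4+8=12, value 15+19=34
- A+C: weight 4+6=10, value 15+16=31
Best: $41.

$41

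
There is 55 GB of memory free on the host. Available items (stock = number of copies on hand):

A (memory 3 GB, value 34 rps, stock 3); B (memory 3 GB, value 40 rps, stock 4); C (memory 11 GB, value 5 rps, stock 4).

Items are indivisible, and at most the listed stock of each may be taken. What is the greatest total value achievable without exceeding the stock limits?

277 rps

Top feasible selections:
- 3×A + 4×B + 3×C: memory 54, value 277
- 3×A + 4×B + 2×C: memory 43, value 272
Best: 277 rps.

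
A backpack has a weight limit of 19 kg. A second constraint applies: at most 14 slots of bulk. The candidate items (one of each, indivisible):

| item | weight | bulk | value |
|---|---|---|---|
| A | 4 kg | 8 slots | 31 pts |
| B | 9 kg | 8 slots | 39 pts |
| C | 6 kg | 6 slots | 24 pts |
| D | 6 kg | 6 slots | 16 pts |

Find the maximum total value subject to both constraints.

63 pts

Feasible sets respecting both limits:
- B+C: weight 15, bulk 14, value 63
- A+C: weight 10, bulk 14, value 55
- B+D: weight 15, bulk 14, value 55
- A+D: weight 10, bulk 14, value 47
Best: 63 pts.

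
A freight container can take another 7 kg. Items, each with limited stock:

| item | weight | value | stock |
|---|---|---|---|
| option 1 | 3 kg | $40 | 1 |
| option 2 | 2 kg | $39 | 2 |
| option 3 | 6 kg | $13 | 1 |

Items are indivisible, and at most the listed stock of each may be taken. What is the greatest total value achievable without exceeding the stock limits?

Top feasible selections:
- 1×option 1 + 2×option 2: weight 7, value 118
- 1×option 1 + 1×option 2: weight 5, value 79
Best: $118.

$118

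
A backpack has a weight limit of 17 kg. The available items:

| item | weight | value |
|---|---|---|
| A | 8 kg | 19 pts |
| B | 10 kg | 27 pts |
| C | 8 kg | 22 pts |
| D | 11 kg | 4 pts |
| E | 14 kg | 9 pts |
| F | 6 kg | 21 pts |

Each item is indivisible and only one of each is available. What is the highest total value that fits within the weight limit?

48 pts

Check high-value combinations within 17 kg:
- B+F: weight 10+6=16, value 27+21=48
- C+F: weight 8+6=14, value 22+21=43
- A+C: weight 8+8=16, value 19+22=41
- A+F: weight 8+6=14, value 19+21=40
- B: weight 10, value 27
Best: 48 pts.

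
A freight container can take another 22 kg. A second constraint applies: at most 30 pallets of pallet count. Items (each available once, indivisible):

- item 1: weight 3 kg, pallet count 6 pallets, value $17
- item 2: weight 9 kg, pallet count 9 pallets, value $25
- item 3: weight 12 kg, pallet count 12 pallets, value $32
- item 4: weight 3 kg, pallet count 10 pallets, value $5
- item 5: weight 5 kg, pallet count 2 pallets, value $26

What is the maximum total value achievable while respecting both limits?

$75

Feasible sets respecting both limits:
- item 1+item 3+item 5: weight 20, pallet count 20, value 75
- item 1+item 2+item 4+item 5: weight 20, pallet count 27, value 73
- item 1+item 2+item 5: weight 17, pallet count 17, value 68
- item 3+item 4+item 5: weight 20, pallet count 24, value 63
Best: $75.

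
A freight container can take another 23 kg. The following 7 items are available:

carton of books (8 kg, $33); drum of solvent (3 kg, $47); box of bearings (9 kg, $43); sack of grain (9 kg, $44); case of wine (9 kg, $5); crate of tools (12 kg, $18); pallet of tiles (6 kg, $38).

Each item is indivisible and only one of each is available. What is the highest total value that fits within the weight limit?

$134

This is a 0/1 knapsack; check combinations near the capacity.
- drum of solvent+box of bearings+sack of grain: weight 3+9+9=21, value 47+43+44=134
- drum of solvent+sack of grain+pallet of tiles: weight 3+9+6=18, value 47+44+38=129
- drum of solvent+box of bearings+pallet of tiles: weight 3+9+6=18, value 47+43+38=128
- carton of books+drum of solvent+sack of grain: weight 8+3+9=20, value 33+47+44=124
Best: $134.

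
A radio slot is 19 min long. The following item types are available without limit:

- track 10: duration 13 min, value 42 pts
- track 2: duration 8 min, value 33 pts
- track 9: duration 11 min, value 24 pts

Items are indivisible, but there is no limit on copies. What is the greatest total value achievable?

Best value-per-unit is track 2 at 33/8, and filling with it alone uses duration 2×8=16. No mix of the others beats 2×33 = 66.

66 pts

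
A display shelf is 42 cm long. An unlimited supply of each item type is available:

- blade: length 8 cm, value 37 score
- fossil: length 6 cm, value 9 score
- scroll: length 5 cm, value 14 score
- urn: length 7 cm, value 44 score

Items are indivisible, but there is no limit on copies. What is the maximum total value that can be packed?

264 score

Best value-per-unit is urn at 44/7, and filling with it alone uses length 6×7=42. No mix of the others beats 6×44 = 264.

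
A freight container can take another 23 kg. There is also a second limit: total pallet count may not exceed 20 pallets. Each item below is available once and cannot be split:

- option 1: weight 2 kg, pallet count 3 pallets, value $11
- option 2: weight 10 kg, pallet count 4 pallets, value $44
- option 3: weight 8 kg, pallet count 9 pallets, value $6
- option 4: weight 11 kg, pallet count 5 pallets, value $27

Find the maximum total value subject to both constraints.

Feasible sets respecting both limits:
- option 1+option 2+option 4: weight 23, pallet count 12, value 82
- option 2+option 4: weight 21, pallet count 9, value 71
- option 1+option 2+option 3: weight 20, pallet count 16, value 61
Best: $82.

$82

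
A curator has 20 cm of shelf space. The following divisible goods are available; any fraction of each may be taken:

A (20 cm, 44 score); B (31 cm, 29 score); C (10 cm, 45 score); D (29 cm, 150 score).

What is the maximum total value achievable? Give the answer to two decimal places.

103.45

Take in order of value per unit:
- D (150/29 per unit): 20 of 29 → value 20×150/29 = 103.4483, running total 103.45
Total 103.45.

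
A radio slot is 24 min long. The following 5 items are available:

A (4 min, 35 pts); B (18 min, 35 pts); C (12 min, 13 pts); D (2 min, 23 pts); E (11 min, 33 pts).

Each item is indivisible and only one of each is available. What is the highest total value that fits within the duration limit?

93 pts

This is a 0/1 knapsack; check combinations near the capacity.
- A+B+D: duration 4+18+2=24, value 35+35+23=93
- A+D+E: duration 4+2+11=17, value 35+23+33=91
- A+C+D: duration 4+12+2=18, value 35+13+23=71
Best: 93 pts.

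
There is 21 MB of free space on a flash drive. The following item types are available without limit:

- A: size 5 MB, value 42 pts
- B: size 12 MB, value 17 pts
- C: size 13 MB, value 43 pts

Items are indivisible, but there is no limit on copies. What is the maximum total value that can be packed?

168 pts

Best value-per-unit is A at 42/5, and filling with it alone uses size 4×5=20. No mix of the others beats 4×42 = 168.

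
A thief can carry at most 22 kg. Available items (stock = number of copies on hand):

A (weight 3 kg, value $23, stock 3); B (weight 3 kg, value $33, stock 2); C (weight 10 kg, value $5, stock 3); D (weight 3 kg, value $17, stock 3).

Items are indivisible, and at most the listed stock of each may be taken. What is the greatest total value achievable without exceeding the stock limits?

$169

Best selections within weight 22 and stock limits:
- 3×A + 2×B + 2×D: weight 21, value 169
- 2×A + 2×B + 3×D: weight 21, value 163
- 3×A + 1×B + 3×D: weight 21, value 153
Best: $169.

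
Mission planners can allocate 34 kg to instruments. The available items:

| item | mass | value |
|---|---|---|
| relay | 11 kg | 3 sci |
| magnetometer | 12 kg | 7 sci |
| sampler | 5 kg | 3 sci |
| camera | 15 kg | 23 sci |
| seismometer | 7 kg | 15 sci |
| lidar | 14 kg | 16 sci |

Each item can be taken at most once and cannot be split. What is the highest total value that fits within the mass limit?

45 sci

This is a 0/1 knapsack; check combinations near the capacity.
- magnetometer+camera+seismometer: mass 12+15+7=34, value 7+23+15=45
- sampler+camera+lidar: mass 5+15+14=34, value 3+23+16=42
- sampler+camera+seismometer: mass 5+15+7=27, value 3+23+15=41
- relay+camera+seismometer: mass 11+15+7=33, value 3+23+15=41
Best: 45 sci.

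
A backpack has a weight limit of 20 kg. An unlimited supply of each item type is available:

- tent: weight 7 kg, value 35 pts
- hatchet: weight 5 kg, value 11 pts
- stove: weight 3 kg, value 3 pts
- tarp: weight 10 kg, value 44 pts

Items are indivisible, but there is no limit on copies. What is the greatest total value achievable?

Best value-per-unit is tent at 35/7; filling with it alone gives 2×35 = 70.
Optimal mix: 2×tarp → weight 20, value 88.

88 pts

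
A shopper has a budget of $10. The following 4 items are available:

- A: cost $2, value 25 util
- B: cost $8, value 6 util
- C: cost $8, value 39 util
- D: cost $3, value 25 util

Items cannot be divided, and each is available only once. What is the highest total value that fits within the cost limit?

64 util

This is a 0/1 knapsack; check combinations near the capacity.
- A+C: cost 2+8=10, value 25+39=64
- A+D: cost 2+3=5, value 25+25=50
- C: cost 8, value 39
- A+B: cost 2+8=10, value 25+6=31
Best: 64 util.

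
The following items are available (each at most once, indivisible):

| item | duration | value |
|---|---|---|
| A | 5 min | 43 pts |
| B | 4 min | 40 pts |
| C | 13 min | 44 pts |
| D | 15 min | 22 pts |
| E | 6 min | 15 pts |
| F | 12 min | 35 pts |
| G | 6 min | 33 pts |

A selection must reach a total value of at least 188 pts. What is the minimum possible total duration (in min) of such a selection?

40

Subsets with value ≥ 188, sorted by total duration:
- A+B+C+F+G: duration 40, value 195
- A+B+C+E+F+G: duration 46, value 210
- A+B+D+E+F+G: duration 48, value 188
- A+B+C+D+E+G: duration 49, value 197
Minimum duration: 40 min.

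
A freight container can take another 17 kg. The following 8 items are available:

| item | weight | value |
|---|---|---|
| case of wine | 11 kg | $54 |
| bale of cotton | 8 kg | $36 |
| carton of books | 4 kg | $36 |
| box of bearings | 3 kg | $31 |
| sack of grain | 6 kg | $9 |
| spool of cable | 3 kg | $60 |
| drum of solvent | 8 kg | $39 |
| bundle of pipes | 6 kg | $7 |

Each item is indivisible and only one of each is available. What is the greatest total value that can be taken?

$145

Check high-value combinations within 17 kg:
- case of wine+box of bearings+spool of cable: weight 11+3+3=17, value 54+31+60=145
- carton of books+box of bearings+sack of grain+spool of cable: weight 4+3+6+3=16, value 36+31+9+60=136
- carton of books+spool of cable+drum of solvent: weight 4+3+8=15, value 36+60+39=135
- carton of books+box of bearings+spool of cable+bundle of pipes: weight 4+3+3+6=16, value 36+31+60+7=134
- bale of cotton+carton of books+spool of cable: weight 8+4+3=15, value 36+36+60=132
Best: $145.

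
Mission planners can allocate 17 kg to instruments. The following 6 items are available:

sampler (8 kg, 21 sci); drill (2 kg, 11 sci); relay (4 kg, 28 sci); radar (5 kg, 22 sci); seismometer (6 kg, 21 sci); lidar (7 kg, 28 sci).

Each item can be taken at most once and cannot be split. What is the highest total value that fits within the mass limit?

82 sci

This is a 0/1 knapsack; check combinations near the capacity.
- drill+relay+radar+seismometer: mass 2+4+5+6=17, value 11+28+22+21=82
- relay+radar+lidar: mass 4+5+7=16, value 28+22+28=78
- relay+seismometer+lidar: mass 4+6+7=17, value 28+21+28=77
- relay+radar+seismometer: mass 4+5+6=15, value 28+22+21=71
Best: 82 sci.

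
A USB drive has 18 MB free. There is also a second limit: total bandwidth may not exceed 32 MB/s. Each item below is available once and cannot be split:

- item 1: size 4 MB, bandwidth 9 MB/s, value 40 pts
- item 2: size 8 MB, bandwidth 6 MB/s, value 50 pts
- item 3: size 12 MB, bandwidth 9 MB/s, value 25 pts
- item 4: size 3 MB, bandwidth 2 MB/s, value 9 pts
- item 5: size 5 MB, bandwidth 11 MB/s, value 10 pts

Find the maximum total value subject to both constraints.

Feasible sets respecting both limits:
- item 1+item 2+item 5: size 17, bandwidth 26, value 100
- item 1+item 2+item 4: size 15, bandwidth 17, value 99
- item 1+item 2: size 12, bandwidth 15, value 90
Best: 100 pts.

100 pts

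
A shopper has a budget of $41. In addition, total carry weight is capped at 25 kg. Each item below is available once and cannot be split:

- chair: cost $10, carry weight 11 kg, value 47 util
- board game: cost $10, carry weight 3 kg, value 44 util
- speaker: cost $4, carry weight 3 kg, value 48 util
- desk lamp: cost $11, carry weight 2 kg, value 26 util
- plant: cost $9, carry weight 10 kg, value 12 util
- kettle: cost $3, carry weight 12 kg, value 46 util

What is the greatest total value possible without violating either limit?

Feasible sets respecting both limits:
- chair+board game+speaker+desk lamp: cost 35, carry weight 19, value 165
- board game+speaker+desk lamp+kettle: cost 28, carry weight 20, value 164
- chair+board game+speaker: cost 24, carry weight 17, value 139
Best: 165 util.

165 util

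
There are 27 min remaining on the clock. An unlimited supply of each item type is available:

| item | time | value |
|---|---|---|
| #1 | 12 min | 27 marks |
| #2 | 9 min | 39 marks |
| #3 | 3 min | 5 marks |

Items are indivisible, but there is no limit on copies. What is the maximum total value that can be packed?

117 marks

Best value-per-unit is #2 at 39/9, and filling with it alone uses time 3×9=27. No mix of the others beats 3×39 = 117.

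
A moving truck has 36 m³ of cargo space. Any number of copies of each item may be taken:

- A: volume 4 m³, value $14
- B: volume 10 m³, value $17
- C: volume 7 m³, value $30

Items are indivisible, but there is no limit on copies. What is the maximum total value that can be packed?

$150

Best value-per-unit is C at 30/7, and filling with it alone uses volume 5×7=35. No mix of the others beats 5×30 = 150.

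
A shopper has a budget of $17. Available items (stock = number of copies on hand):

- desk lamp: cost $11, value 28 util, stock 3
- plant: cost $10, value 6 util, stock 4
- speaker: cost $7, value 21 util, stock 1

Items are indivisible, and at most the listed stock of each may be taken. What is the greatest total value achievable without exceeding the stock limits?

Best selections within cost 17 and stock limits:
- 1×desk lamp: cost 11, value 28
- 1×plant + 1×speaker: cost 17, value 27
Best: 28 util.

28 util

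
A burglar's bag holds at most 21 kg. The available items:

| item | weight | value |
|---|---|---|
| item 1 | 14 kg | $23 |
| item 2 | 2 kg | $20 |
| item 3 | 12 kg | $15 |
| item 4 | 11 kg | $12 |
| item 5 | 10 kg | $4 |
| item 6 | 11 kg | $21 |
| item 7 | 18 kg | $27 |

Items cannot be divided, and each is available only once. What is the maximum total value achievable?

$47

This is a 0/1 knapsack; check combinations near the capacity.
- item 2+item 7: weight 2+18=20, value 20+27=47
- item 1+item 2: weight 14+2=16, value 23+20=43
- item 2+item 6: weight 2+11=13, value 20+21=41
- item 2+item 3: weight 2+12=14, value 20+15=35
- item 2+item 4: weight 2+11=13, value 20+12=32
Best: $47.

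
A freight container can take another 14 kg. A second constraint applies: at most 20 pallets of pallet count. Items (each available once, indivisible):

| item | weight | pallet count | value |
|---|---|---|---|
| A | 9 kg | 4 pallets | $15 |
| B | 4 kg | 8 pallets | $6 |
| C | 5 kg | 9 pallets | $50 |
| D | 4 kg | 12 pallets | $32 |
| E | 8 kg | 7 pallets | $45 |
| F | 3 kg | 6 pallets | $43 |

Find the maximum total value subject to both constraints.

$95

Feasible sets respecting both limits:
- C+E: weight 13, pallet count 16, value 95
- C+F: weight 8, pallet count 15, value 93
- E+F: weight 11, pallet count 13, value 88
Best: $95.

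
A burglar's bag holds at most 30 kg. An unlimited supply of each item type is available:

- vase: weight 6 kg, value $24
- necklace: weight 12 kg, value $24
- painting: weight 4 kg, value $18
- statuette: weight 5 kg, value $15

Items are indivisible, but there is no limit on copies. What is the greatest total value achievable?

Best value-per-unit is painting at 18/4; filling with it alone gives 7×18 = 126.
Optimal mix: 1×vase + 6×painting → weight 30, value 132.

$132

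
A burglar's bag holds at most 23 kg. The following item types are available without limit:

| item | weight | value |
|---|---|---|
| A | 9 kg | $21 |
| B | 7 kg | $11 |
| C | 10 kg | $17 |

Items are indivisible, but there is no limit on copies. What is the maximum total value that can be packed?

$43

Best value-per-unit is A at 21/9; filling with it alone gives 2×21 = 42.
Optimal mix: 1×A + 2×B → weight 23, value 43.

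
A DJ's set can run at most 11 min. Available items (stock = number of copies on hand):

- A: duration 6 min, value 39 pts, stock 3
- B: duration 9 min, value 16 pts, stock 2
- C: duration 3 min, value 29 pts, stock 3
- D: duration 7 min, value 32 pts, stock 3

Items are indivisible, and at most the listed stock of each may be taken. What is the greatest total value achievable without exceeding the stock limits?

87 pts

Top feasible selections:
- 3×C: duration 9, value 87
- 1×A + 1×C: duration 9, value 68
Best: 87 pts.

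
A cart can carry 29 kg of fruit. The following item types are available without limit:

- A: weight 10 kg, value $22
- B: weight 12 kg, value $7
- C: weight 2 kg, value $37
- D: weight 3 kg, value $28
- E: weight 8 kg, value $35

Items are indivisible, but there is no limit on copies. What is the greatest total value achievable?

Best value-per-unit is C at 37/2, and filling with it alone uses weight 14×2=28. No mix of the others beats 14×37 = 518.

$518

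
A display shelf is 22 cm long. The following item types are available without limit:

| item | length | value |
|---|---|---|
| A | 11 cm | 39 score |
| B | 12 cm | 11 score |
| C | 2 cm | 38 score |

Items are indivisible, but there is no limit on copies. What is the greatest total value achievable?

418 score

Best value-per-unit is C at 38/2, and filling with it alone uses length 11×2=22. No mix of the others beats 11×38 = 418.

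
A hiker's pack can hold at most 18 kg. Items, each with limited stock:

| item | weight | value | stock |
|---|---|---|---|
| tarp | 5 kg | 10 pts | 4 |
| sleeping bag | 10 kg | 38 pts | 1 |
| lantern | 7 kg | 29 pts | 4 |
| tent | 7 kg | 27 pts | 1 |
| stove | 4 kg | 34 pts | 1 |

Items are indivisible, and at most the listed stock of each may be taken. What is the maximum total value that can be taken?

Best selections within weight 18 and stock limits:
- 2×lantern + 1×stove: weight 18, value 92
- 1×lantern + 1×tent + 1×stove: weight 18, value 90
Best: 92 pts.

92 pts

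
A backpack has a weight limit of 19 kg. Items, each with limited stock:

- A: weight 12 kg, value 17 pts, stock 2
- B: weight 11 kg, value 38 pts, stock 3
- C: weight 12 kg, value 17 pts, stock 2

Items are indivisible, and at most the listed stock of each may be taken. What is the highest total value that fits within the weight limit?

Top feasible selections:
- 1×B: weight 11, value 38
- 1×C: weight 12, value 17
Best: 38 pts.

38 pts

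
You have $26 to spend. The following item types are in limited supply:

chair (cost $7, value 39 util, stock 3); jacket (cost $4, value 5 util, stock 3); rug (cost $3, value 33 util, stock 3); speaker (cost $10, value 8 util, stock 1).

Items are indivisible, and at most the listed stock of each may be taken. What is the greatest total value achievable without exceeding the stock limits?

177 util

Best selections within cost 26 and stock limits:
- 2×chair + 3×rug: cost 23, value 177
- 3×chair + 1×rug: cost 24, value 150
- 2×chair + 1×jacket + 2×rug: cost 24, value 149
- 1×chair + 2×jacket + 3×rug: cost 24, value 148
Best: 177 util.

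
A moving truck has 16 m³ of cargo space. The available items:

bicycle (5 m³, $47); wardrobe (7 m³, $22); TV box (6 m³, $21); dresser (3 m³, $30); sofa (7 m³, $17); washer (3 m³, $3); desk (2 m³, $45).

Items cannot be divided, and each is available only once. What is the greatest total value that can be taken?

$143

This is a 0/1 knapsack; check combinations near the capacity.
- bicycle+TV box+dresser+desk: volume 5+6+3+2=16, value 47+21+30+45=143
- bicycle+dresser+washer+desk: volume 5+3+3+2=13, value 47+30+3+45=125
- bicycle+dresser+desk: volume 5+3+2=10, value 47+30+45=122
- bicycle+TV box+washer+desk: volume 5+6+3+2=16, value 47+21+3+45=116
Best: $143.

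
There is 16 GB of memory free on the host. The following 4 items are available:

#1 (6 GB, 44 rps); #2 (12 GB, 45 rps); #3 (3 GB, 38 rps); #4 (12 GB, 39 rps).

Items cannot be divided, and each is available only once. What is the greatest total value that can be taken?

83 rps

Check high-value combinations within 16 GB:
- #2+#3: memory 12+3=15, value 45+38=83
- #1+#3: memory 6+3=9, value 44+38=82
- #3+#4: memory 3+12=15, value 38+39=77
Best: 83 rps.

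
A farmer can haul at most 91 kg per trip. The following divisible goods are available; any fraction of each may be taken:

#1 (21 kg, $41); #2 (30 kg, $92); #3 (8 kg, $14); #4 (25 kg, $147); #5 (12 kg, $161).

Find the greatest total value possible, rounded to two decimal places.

446.25

Take in order of value per unit:
- #5 (161/12 per unit): all 12 → value 161, running total 161.00
- #4 (147/25 per unit): all 25 → value 147, running total 308.00
- #2 (92/30 per unit): all 30 → value 92, running total 400.00
- #1 (41/21 per unit): all 21 → value 41, running total 441.00
- #3 (14/8 per unit): 3 of 8 → value 3×14/8 = 5.2500, running total 446.25
Total 446.25.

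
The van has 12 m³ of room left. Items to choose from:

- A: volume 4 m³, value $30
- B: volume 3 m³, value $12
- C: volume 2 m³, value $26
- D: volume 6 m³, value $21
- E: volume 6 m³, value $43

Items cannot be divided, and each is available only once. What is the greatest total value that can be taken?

$99

Check high-value combinations within 12 m³:
- A+C+E: volume 4+2+6=12, value 30+26+43=99
- B+C+E: volume 3+2+6=11, value 12+26+43=81
- A+C+D: volume 4+2+6=12, value 30+26+21=77
Best: $99.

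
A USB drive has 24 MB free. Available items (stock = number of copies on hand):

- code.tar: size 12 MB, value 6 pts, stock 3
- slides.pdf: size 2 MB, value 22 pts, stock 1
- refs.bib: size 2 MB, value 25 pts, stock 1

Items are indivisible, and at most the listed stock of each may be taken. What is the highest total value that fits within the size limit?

Best selections within size 24 and stock limits:
- 1×code.tar + 1×slides.pdf + 1×refs.bib: size 16, value 53
- 1×slides.pdf + 1×refs.bib: size 4, value 47
- 1×code.tar + 1×refs.bib: size 14, value 31
Best: 53 pts.

53 pts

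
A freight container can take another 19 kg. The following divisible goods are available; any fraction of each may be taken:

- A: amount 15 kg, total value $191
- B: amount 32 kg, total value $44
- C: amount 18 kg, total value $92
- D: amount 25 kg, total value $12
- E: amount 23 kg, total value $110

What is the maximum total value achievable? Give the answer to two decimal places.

Take in order of value per unit:
- A (191/15 per unit): all 15 → value 191, running total 191.00
- C (92/18 per unit): 4 of 18 → value 4×92/18 = 20.4444, running total 211.44
Total 211.44.

211.44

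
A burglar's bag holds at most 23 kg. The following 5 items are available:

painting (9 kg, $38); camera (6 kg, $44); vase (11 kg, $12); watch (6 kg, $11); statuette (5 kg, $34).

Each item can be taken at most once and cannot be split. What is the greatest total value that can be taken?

$116

This is a 0/1 knapsack; check combinations near the capacity.
- painting+camera+statuette: weight 9+6+5=20, value 38+44+34=116
- painting+camera+watch: weight 9+6+6=21, value 38+44+11=93
- camera+vase+statuette: weight 6+11+5=22, value 44+12+34=90
Best: $116.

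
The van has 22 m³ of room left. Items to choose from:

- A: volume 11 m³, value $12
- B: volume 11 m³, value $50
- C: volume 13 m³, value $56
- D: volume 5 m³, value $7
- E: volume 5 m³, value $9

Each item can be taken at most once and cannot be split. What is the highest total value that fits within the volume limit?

This is a 0/1 knapsack; check combinations near the capacity.
- B+D+E: volume 11+5+5=21, value 50+7+9=66
- C+E: volume 13+5=18, value 56+9=65
- C+D: volume 13+5=18, value 56+7=63
- A+B: volume 11+11=22, value 12+50=62
- B+E: volume 11+5=16, value 50+9=59
Best: $66.

$66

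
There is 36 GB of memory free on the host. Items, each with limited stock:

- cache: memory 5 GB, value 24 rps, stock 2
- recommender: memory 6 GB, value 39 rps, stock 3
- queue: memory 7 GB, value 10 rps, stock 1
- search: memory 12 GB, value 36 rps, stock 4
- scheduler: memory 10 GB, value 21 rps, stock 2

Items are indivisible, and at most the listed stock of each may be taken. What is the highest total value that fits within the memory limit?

177 rps

Top feasible selections:
- 1×cache + 3×recommender + 1×search: memory 35, value 177
- 2×cache + 3×recommender + 1×queue: memory 35, value 175
- 2×cache + 3×recommender: memory 28, value 165
Best: 177 rps.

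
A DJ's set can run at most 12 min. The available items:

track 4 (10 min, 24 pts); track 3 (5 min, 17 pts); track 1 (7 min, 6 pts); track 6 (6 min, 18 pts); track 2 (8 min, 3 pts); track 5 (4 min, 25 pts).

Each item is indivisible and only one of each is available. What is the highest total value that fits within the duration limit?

Check high-value combinations within 12 min:
- track 6+track 5: duration 6+4=10, value 18+25=43
- track 3+track 5: duration 5+4=9, value 17+25=42
- track 3+track 6: duration 5+6=11, value 17+18=35
- track 1+track 5: duration 7+4=11, value 6+25=31
- track 2+track 5: duration 8+4=12, value 3+25=28
Best: 43 pts.

43 pts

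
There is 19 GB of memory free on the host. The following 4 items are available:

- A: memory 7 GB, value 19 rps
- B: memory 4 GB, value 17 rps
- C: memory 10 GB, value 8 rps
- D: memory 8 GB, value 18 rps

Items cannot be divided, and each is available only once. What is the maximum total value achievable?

54 rps

This is a 0/1 knapsack; check combinations near the capacity.
- A+B+D: memory 7+4+8=19, value 19+17+18=54
- A+D: memory 7+8=15, value 19+18=37
- A+B: memory 7+4=11, value 19+17=36
Best: 54 rps.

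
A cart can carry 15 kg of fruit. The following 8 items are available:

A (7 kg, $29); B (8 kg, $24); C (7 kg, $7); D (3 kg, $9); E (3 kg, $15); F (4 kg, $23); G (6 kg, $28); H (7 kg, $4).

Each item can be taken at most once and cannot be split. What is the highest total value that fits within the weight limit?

$67

Check high-value combinations within 15 kg:
- A+E+F: weight 7+3+4=14, value 29+15+23=67
- E+F+G: weight 3+4+6=13, value 15+23+28=66
- B+E+F: weight 8+3+4=15, value 24+15+23=62
- A+D+F: weight 7+3+4=14, value 29+9+23=61
Best: $67.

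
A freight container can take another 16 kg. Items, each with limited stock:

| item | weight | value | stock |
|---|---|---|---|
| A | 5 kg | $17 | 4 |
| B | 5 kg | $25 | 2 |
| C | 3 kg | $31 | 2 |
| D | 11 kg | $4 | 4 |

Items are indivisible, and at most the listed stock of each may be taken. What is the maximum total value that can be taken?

Best selections within weight 16 and stock limits:
- 2×B + 2×C: weight 16, value 112
- 1×A + 1×B + 2×C: weight 16, value 104
- 2×A + 2×C: weight 16, value 96
Best: $112.

$112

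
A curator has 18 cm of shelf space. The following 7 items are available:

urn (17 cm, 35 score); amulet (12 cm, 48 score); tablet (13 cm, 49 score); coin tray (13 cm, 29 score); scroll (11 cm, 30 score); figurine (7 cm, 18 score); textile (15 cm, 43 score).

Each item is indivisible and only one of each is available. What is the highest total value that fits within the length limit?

49 score

This is a 0/1 knapsack; check combinations near the capacity.
- tablet: length 13, value 49
- amulet: length 12, value 48
- scroll+figurine: length 11+7=18, value 30+18=48
- textile: length 15, value 43
- urn: length 17, value 35
Best: 49 score.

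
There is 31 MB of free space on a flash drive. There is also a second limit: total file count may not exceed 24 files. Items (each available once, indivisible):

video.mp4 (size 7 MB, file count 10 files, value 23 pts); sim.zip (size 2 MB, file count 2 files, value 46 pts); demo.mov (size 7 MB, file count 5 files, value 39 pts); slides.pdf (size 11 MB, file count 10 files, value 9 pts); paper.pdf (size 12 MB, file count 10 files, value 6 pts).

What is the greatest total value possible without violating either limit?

Feasible sets respecting both limits:
- video.mp4+sim.zip+demo.mov: size 16, file count 17, value 108
- sim.zip+demo.mov+slides.pdf: size 20, file count 17, value 94
- sim.zip+demo.mov+paper.pdf: size 21, file count 17, value 91
- sim.zip+demo.mov: size 9, file count 7, value 85
Best: 108 pts.

108 pts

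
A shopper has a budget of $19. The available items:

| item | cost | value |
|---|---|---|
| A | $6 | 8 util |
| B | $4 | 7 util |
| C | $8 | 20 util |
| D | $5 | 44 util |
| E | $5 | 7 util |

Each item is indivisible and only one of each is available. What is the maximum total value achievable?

72 util

Check high-value combinations within $19:
- A+C+D: cost 6+8+5=19, value 8+20+44=72
- B+C+D: cost 4+8+5=17, value 7+20+44=71
- C+D+E: cost 8+5+5=18, value 20+44+7=71
- C+D: cost 8+5=13, value 20+44=64
Best: 72 util.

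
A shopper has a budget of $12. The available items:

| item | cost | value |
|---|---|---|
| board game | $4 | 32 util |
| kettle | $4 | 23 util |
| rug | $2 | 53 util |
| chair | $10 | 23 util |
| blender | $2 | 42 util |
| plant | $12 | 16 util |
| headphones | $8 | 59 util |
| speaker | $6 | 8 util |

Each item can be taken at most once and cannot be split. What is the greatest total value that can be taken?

154 util

Check high-value combinations within $12:
- rug+blender+headphones: cost 2+2+8=12, value 53+42+59=154
- board game+kettle+rug+blender: cost 4+4+2+2=12, value 32+23+53+42=150
- board game+rug+blender: cost 4+2+2=8, value 32+53+42=127
- kettle+rug+blender: cost 4+2+2=8, value 23+53+42=118
Best: 154 util.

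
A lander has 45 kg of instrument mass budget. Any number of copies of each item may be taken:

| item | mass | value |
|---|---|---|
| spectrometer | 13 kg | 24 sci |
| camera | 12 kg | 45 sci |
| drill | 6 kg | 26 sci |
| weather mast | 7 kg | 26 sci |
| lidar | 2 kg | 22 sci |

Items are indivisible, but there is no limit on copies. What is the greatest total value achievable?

484 sci

Best value-per-unit is lidar at 22/2, and filling with it alone uses mass 22×2=44. No mix of the others beats 22×22 = 484.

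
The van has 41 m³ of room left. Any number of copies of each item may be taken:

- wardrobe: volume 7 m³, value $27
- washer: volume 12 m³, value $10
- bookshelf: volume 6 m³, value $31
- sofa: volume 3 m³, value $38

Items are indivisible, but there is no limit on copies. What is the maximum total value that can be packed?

$494

Best value-per-unit is sofa at 38/3, and filling with it alone uses volume 13×3=39. No mix of the others beats 13×38 = 494.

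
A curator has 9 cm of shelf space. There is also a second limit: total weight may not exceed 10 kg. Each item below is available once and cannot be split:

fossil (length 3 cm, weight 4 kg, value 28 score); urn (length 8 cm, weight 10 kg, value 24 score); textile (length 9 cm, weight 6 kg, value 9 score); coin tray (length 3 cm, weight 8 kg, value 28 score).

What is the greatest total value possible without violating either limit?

Feasible sets respecting both limits:
- fossil: length 3, weight 4, value 28
- coin tray: length 3, weight 8, value 28
- urn: length 8, weight 10, value 24
Best: 28 score.

28 score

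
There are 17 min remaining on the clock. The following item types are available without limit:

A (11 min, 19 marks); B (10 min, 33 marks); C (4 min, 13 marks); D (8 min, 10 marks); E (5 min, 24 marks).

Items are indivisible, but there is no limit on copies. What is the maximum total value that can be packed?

72 marks

Best value-per-unit is E at 24/5, and filling with it alone uses time 3×5=15. No mix of the others beats 3×24 = 72.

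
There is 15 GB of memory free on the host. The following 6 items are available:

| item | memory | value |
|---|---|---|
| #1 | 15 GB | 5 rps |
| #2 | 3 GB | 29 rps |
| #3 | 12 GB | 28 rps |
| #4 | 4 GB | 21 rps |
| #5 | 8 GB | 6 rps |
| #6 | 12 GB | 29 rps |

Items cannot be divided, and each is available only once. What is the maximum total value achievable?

Check high-value combinations within 15 GB:
- #2+#6: memory 3+12=15, value 29+29=58
- #2+#3: memory 3+12=15, value 29+28=57
- #2+#4+#5: memory 3+4+8=15, value 29+21+6=56
- #2+#4: memory 3+4=7, value 29+21=50
- #2+#5: memory 3+8=11, value 29+6=35
Best: 58 rps.

58 rps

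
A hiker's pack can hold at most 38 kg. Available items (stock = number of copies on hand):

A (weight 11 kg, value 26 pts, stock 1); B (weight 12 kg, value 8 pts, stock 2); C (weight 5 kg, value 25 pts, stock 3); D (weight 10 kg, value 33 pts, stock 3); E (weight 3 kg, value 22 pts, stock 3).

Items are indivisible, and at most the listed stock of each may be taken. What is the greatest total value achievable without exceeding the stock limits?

174 pts

Top feasible selections:
- 3×C + 1×D + 3×E: weight 34, value 174
- 1×A + 3×C + 3×E: weight 35, value 167
- 3×C + 2×D + 1×E: weight 38, value 163
Best: 174 pts.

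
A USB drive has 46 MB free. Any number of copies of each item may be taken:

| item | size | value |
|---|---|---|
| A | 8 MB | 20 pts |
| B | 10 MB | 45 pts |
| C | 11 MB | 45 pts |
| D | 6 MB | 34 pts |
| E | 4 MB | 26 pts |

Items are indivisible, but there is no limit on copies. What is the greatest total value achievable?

Best value-per-unit is E at 26/4; filling with it alone gives 11×26 = 286.
Optimal mix: 1×D + 10×E → size 46, value 294.

294 pts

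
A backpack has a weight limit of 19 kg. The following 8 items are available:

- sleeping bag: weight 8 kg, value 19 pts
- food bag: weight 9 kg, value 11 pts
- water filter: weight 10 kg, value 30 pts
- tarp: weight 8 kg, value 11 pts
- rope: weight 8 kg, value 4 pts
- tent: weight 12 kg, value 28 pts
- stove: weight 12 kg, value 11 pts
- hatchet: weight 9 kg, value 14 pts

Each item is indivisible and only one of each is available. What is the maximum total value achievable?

Check high-value combinations within 19 kg:
- sleeping bag+water filter: weight 8+10=18, value 19+30=49
- water filter+hatchet: weight 10+9=19, value 30+14=44
- water filter+tarp: weight 10+8=18, value 30+11=41
- food bag+water filter: weight 9+10=19, value 11+30=41
- water filter+rope: weight 10+8=18, value 30+4=34
Best: 49 pts.

49 pts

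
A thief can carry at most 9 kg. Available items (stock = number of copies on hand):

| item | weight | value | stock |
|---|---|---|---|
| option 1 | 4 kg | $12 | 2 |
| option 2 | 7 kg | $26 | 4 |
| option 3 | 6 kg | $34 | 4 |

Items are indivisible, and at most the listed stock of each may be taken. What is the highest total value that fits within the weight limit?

$34

Best selections within weight 9 and stock limits:
- 1×option 3: weight 6, value 34
- 1×option 2: weight 7, value 26
- 2×option 1: weight 8, value 24
- 1×option 1: weight 4, value 12
Best: $34.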